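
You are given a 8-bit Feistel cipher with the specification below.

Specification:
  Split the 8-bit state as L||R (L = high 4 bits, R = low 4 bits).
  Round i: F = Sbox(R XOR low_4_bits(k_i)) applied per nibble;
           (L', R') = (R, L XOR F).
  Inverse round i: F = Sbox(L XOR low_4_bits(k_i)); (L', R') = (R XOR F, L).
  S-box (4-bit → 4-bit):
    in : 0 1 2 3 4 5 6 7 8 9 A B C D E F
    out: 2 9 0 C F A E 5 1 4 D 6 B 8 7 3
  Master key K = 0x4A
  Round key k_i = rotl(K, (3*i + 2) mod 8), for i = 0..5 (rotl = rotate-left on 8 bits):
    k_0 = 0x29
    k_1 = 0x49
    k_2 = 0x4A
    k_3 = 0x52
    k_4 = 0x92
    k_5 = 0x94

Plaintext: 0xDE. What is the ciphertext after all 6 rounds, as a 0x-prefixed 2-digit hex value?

0xA0

s_0 = plaintext = 0xDE
s_1 = Round(s_0, k_0) = 0xE8
s_2 = Round(s_1, k_1) = 0x87
s_3 = Round(s_2, k_2) = 0x70
s_4 = Round(s_3, k_3) = 0x07
s_5 = Round(s_4, k_4) = 0x7A
s_6 = Round(s_5, k_5) = 0xA0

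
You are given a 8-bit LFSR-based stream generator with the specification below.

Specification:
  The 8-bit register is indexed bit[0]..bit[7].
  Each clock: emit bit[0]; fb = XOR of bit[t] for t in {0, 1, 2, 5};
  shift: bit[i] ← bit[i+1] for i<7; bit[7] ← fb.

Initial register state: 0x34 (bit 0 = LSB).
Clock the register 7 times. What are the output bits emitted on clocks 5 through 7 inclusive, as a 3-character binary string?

110

reg_0 = 0x34
clock 1: out=0, reg = 0x1A
clock 2: out=0, reg = 0x8D
clock 3: out=1, reg = 0x46
clock 4: out=0, reg = 0x23
clock 5: out=1, reg = 0x91
clock 6: out=1, reg = 0xC8
clock 7: out=0, reg = 0x64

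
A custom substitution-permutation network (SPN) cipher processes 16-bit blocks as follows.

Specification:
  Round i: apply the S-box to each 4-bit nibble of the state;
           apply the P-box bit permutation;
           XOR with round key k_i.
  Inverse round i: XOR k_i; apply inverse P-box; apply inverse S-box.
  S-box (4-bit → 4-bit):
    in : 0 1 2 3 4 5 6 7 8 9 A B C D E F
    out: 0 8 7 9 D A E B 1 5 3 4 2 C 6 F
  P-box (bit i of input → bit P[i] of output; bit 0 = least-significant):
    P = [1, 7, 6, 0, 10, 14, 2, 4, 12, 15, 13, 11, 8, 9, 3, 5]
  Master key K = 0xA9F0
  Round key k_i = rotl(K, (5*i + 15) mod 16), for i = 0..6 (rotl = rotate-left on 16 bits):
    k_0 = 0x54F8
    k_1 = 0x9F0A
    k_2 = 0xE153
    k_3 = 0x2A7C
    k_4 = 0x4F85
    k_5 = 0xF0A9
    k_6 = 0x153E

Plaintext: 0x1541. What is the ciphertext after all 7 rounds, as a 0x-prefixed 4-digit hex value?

s_0 = plaintext = 0x1541
s_1 = Round(s_0, k_0) = 0xD8CD
s_2 = Round(s_1, k_1) = 0xCF63
s_3 = Round(s_2, k_2) = 0x1B44
s_4 = Round(s_3, k_3) = 0x0E0B
s_5 = Round(s_4, k_4) = 0xEFC5
s_6 = Round(s_5, k_5) = 0x0A20
s_7 = Round(s_6, k_6) = 0xC13A

0xC13A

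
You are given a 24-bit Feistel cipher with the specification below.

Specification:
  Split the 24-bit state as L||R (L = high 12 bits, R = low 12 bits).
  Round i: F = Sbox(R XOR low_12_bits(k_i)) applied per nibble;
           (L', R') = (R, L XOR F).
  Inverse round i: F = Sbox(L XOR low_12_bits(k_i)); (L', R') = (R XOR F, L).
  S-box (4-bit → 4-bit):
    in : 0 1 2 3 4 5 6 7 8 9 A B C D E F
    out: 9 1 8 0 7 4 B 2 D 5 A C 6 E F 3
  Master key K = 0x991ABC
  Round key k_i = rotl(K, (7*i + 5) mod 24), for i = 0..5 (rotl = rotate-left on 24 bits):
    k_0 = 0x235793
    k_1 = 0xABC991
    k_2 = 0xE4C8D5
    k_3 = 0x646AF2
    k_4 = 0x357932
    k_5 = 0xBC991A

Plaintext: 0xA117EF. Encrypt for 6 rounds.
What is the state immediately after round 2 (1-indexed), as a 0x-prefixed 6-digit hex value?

s_0 = plaintext = 0xA117EF
s_1 = Round(s_0, k_0) = 0x7EF337
s_2 = Round(s_1, k_1) = 0x337D44
s_3 = Round(s_2, k_2) = 0xD44766
s_4 = Round(s_3, k_3) = 0x766313
s_5 = Round(s_4, k_4) = 0x313DE7
s_6 = Round(s_5, k_5) = 0xDE742D

0x337D44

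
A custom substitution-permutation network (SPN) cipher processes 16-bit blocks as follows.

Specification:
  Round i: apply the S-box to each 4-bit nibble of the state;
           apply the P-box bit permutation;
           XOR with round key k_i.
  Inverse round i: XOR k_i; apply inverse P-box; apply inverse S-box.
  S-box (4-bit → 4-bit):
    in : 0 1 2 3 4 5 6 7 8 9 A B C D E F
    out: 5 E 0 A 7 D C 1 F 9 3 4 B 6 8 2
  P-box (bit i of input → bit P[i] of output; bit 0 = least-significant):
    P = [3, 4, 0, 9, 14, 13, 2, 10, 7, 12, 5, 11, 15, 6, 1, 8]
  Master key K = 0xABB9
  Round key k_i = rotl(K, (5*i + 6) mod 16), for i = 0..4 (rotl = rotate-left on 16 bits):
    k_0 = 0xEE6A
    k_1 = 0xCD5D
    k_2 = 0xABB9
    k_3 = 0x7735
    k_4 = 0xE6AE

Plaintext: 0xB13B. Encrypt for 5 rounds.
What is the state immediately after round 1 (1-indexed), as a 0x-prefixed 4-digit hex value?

s_0 = plaintext = 0xB13B
s_1 = Round(s_0, k_0) = 0xD249
s_2 = Round(s_1, k_1) = 0xAF13
s_3 = Round(s_2, k_2) = 0x1DED
s_4 = Round(s_3, k_3) = 0x6246
s_5 = Round(s_4, k_4) = 0x85A9

0xD249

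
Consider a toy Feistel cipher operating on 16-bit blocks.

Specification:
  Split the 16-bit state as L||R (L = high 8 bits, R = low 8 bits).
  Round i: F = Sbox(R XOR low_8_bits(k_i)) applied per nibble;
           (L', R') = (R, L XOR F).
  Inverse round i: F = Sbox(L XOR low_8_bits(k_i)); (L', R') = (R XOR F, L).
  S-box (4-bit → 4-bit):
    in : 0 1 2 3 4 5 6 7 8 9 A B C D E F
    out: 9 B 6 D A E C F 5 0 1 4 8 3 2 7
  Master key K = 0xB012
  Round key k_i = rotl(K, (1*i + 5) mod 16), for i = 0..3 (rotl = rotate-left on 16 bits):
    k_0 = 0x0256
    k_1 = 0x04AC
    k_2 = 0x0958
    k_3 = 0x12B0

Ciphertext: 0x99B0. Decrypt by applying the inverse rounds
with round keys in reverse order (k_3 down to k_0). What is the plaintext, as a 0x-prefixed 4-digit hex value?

s_0 = ciphertext = 0x99B0
s_1 = InvRound(s_0, k_3) = 0xD099
s_2 = InvRound(s_1, k_2) = 0xCCD0
s_3 = InvRound(s_2, k_1) = 0x19CC
s_4 = InvRound(s_3, k_0) = 0x6B19

0x6B19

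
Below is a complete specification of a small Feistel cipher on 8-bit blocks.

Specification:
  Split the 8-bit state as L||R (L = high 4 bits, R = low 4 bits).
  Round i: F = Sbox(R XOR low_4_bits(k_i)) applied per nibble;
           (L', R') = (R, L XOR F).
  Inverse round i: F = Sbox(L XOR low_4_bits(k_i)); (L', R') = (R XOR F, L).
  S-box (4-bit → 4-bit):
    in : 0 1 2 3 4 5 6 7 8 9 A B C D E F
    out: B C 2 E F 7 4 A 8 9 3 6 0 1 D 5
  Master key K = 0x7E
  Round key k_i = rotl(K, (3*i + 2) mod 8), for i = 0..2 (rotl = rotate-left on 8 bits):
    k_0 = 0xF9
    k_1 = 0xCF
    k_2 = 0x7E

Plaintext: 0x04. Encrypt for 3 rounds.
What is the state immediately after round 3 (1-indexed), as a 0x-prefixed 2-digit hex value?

0x9B

s_0 = plaintext = 0x04
s_1 = Round(s_0, k_0) = 0x41
s_2 = Round(s_1, k_1) = 0x19
s_3 = Round(s_2, k_2) = 0x9B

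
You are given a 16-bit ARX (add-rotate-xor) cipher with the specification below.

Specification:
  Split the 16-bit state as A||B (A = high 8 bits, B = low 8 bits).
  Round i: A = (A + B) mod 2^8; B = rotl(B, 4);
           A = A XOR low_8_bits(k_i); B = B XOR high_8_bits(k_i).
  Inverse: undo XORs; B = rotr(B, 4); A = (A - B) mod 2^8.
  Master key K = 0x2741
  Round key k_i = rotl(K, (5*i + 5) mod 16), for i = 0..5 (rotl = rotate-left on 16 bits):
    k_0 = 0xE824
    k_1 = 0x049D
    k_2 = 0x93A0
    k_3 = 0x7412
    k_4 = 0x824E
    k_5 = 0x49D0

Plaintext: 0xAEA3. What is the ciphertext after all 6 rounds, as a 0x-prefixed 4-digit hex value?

s_0 = plaintext = 0xAEA3
s_1 = Round(s_0, k_0) = 0x75D2
s_2 = Round(s_1, k_1) = 0xDA29
s_3 = Round(s_2, k_2) = 0xA301
s_4 = Round(s_3, k_3) = 0xB664
s_5 = Round(s_4, k_4) = 0x54C4
s_6 = Round(s_5, k_5) = 0xC805

0xC805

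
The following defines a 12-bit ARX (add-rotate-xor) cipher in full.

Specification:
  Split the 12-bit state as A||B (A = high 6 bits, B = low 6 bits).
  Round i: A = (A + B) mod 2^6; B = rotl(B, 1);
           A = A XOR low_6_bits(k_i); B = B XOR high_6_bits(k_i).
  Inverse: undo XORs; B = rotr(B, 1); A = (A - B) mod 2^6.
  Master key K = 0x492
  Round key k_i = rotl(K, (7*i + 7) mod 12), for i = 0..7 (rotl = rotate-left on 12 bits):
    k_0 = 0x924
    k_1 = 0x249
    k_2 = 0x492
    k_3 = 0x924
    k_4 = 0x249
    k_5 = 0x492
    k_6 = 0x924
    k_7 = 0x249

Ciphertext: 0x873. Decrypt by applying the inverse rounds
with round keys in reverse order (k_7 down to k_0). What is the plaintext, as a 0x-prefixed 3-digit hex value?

0xABC

s_0 = ciphertext = 0x873
s_1 = InvRound(s_0, k_7) = 0x2DD
s_2 = InvRound(s_1, k_6) = 0xCFC
s_3 = InvRound(s_2, k_5) = 0x297
s_4 = InvRound(s_3, k_4) = 0xD0F
s_5 = InvRound(s_4, k_3) = 0x6F5
s_6 = InvRound(s_5, k_2) = 0x5B3
s_7 = InvRound(s_6, k_1) = 0x09D
s_8 = InvRound(s_7, k_0) = 0xABC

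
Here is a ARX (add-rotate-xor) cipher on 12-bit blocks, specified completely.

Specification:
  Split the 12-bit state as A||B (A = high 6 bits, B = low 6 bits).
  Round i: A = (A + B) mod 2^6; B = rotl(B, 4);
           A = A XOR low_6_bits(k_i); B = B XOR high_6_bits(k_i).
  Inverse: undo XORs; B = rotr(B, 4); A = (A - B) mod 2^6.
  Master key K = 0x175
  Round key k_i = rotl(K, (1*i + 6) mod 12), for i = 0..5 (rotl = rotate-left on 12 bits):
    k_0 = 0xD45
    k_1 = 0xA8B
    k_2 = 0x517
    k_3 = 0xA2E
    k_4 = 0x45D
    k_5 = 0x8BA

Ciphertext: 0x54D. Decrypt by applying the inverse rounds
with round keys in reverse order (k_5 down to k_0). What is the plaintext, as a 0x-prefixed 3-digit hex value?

0x2F0

s_0 = ciphertext = 0x54D
s_1 = InvRound(s_0, k_5) = 0xC7E
s_2 = InvRound(s_1, k_4) = 0xBBE
s_3 = InvRound(s_2, k_3) = 0x9D9
s_4 = InvRound(s_3, k_2) = 0xF34
s_5 = InvRound(s_4, k_1) = 0xFB9
s_6 = InvRound(s_5, k_0) = 0x2F0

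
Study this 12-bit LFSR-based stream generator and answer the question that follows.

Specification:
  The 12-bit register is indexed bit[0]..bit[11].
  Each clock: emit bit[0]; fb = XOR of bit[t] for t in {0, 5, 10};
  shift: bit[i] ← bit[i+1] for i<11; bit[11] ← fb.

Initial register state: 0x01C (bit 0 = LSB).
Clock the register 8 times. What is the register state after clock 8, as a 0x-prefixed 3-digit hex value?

reg_0 = 0x01C
clock 1: out=0, reg = 0x00E
clock 2: out=0, reg = 0x007
clock 3: out=1, reg = 0x803
clock 4: out=1, reg = 0xC01
clock 5: out=1, reg = 0x600
clock 6: out=0, reg = 0xB00
clock 7: out=0, reg = 0x580
clock 8: out=0, reg = 0xAC0

0xAC0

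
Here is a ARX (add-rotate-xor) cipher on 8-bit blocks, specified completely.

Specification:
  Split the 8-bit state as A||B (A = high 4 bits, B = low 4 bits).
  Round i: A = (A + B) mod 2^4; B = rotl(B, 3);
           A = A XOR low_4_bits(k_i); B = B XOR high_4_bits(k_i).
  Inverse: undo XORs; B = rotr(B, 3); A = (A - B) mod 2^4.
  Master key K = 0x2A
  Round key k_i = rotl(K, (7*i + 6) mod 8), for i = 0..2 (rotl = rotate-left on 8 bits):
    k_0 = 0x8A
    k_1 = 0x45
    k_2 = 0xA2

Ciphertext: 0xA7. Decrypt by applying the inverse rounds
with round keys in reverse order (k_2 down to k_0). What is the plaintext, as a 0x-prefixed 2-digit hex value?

s_0 = ciphertext = 0xA7
s_1 = InvRound(s_0, k_2) = 0xDB
s_2 = InvRound(s_1, k_1) = 0x9F
s_3 = InvRound(s_2, k_0) = 0x5E

0x5E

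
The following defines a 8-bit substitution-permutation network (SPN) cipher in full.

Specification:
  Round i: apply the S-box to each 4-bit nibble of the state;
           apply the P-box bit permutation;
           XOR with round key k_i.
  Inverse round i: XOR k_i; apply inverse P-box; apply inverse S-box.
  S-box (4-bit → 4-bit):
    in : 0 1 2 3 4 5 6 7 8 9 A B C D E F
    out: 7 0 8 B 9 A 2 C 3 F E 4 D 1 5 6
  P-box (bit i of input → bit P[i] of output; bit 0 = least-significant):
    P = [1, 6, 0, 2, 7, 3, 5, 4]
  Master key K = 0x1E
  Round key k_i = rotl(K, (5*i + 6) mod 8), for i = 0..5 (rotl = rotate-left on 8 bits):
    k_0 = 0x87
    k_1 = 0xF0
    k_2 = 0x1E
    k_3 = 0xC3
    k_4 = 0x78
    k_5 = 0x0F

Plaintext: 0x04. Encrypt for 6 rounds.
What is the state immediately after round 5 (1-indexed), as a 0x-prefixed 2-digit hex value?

s_0 = plaintext = 0x04
s_1 = Round(s_0, k_0) = 0x29
s_2 = Round(s_1, k_1) = 0xA7
s_3 = Round(s_2, k_2) = 0x23
s_4 = Round(s_3, k_3) = 0x95
s_5 = Round(s_4, k_4) = 0x84
s_6 = Round(s_5, k_5) = 0x81

0x84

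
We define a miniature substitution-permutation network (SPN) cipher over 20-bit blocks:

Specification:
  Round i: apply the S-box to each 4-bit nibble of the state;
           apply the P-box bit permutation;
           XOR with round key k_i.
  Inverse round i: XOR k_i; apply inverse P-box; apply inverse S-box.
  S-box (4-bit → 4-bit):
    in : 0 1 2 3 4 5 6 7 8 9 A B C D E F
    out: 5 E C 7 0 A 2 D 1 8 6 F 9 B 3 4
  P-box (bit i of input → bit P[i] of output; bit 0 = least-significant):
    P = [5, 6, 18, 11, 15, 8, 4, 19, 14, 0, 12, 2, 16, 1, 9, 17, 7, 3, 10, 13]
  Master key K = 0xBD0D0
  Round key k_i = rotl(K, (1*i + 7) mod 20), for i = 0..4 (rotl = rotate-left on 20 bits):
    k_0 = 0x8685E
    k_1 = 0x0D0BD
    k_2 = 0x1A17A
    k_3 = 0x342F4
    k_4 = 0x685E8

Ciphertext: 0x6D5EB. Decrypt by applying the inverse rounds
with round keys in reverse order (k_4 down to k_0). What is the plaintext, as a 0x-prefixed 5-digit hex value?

0xC6FE1

s_0 = ciphertext = 0x6D5EB
s_1 = InvRound(s_0, k_4) = 0x46344
s_2 = InvRound(s_1, k_3) = 0xCC4A0
s_3 = InvRound(s_2, k_2) = 0xBE81A
s_4 = InvRound(s_3, k_1) = 0xCD19C
s_5 = InvRound(s_4, k_0) = 0xC6FE1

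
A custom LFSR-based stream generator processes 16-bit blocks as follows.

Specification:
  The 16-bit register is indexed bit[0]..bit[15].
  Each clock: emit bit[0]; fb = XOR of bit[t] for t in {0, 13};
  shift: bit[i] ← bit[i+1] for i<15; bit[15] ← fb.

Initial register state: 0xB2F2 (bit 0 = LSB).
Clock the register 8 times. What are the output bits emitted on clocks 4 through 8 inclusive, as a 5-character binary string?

01111

reg_0 = 0xB2F2
clock 1: out=0, reg = 0xD979
clock 2: out=1, reg = 0xECBC
clock 3: out=0, reg = 0xF65E
clock 4: out=0, reg = 0xFB2F
clock 5: out=1, reg = 0x7D97
clock 6: out=1, reg = 0x3ECB
clock 7: out=1, reg = 0x1F65
clock 8: out=1, reg = 0x8FB2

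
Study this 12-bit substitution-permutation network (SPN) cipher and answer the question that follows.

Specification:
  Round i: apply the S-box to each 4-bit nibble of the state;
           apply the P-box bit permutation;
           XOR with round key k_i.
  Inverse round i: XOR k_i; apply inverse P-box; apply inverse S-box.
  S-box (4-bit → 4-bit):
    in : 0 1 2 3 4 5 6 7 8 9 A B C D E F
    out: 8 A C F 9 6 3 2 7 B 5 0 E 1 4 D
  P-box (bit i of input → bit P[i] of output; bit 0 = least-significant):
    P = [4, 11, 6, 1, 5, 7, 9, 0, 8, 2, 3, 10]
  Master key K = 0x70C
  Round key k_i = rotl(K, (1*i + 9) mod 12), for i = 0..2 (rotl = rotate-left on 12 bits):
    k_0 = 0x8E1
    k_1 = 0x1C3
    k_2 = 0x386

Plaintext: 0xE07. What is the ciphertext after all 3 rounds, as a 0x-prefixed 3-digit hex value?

0xE7D

s_0 = plaintext = 0xE07
s_1 = Round(s_0, k_0) = 0x0E8
s_2 = Round(s_1, k_1) = 0xF93
s_3 = Round(s_2, k_2) = 0xE7D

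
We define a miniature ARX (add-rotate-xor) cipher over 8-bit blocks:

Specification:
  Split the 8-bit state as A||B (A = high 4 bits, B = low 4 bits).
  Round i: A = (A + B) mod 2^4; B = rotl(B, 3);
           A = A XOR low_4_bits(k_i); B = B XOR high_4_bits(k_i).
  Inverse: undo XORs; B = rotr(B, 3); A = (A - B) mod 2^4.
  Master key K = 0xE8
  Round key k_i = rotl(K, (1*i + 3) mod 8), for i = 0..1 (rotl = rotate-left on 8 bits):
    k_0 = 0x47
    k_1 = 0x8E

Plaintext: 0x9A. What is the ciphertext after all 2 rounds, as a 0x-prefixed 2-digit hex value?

s_0 = plaintext = 0x9A
s_1 = Round(s_0, k_0) = 0x41
s_2 = Round(s_1, k_1) = 0xB0

0xB0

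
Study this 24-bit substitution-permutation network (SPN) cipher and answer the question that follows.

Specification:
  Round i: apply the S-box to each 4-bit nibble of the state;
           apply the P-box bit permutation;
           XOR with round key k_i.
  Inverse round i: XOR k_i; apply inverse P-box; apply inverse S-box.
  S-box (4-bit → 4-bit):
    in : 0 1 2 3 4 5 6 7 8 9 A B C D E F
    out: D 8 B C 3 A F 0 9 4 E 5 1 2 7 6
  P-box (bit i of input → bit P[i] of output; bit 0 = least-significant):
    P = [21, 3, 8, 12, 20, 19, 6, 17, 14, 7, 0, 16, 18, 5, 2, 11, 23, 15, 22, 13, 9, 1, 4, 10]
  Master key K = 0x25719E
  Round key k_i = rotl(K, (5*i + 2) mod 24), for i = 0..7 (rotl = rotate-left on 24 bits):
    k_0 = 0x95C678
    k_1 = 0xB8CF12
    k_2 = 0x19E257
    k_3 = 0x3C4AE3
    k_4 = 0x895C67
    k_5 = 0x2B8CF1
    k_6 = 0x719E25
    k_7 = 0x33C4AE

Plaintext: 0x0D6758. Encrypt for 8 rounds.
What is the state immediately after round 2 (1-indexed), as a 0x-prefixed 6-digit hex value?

s_0 = plaintext = 0x0D6758
s_1 = Round(s_0, k_0) = 0xBB584C
s_2 = Round(s_1, k_1) = 0x418522
s_3 = Round(s_2, k_2) = 0x26D8DD
s_4 = Round(s_3, k_3) = 0xF5ACC9
s_5 = Round(s_4, k_4) = 0x99B551
s_6 = Round(s_5, k_5) = 0x649C65
s_7 = Round(s_6, k_6) = 0xEB487B
s_8 = Round(s_7, k_7) = 0xD6879C

0x418522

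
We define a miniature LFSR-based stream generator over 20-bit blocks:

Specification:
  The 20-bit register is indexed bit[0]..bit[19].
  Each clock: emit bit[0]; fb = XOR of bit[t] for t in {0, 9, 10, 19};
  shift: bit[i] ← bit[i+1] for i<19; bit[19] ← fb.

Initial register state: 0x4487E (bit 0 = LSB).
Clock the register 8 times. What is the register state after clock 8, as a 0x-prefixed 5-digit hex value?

0x38448

reg_0 = 0x4487E
clock 1: out=0, reg = 0x2243F
clock 2: out=1, reg = 0x1121F
clock 3: out=1, reg = 0x0890F
clock 4: out=1, reg = 0x84487
clock 5: out=1, reg = 0xC2243
clock 6: out=1, reg = 0xE1121
clock 7: out=1, reg = 0x70890
clock 8: out=0, reg = 0x38448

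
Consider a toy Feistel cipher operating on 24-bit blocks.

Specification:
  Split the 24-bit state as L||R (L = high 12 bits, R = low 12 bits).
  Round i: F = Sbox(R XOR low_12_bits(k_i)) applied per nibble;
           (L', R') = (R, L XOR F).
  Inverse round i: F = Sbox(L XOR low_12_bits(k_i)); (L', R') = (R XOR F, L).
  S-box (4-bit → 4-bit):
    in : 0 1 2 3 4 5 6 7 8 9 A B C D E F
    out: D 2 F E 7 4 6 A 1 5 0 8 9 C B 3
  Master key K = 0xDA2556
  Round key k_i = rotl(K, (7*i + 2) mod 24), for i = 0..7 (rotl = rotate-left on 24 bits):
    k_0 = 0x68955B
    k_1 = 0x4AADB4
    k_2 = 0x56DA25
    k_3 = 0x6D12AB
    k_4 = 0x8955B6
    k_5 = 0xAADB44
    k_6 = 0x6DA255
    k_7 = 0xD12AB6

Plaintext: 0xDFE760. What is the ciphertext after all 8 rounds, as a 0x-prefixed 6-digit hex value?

s_0 = plaintext = 0xDFE760
s_1 = Round(s_0, k_0) = 0x760216
s_2 = Round(s_1, k_1) = 0x21646F
s_3 = Round(s_2, k_2) = 0x46F966
s_4 = Round(s_3, k_3) = 0x966CF3
s_5 = Round(s_4, k_4) = 0xCF3C12
s_6 = Round(s_5, k_5) = 0xC126B5
s_7 = Round(s_6, k_6) = 0x6B5BAF
s_8 = Round(s_7, k_7) = 0xBAF490

0xBAF490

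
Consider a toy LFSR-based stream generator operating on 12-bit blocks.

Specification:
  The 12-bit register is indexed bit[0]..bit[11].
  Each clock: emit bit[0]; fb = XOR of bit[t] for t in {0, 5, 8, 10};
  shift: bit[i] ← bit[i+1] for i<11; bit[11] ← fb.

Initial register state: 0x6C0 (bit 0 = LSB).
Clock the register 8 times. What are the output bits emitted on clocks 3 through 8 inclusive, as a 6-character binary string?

000011

reg_0 = 0x6C0
clock 1: out=0, reg = 0xB60
clock 2: out=0, reg = 0x5B0
clock 3: out=0, reg = 0xAD8
clock 4: out=0, reg = 0x56C
clock 5: out=0, reg = 0xAB6
clock 6: out=0, reg = 0xD5B
clock 7: out=1, reg = 0xEAD
clock 8: out=1, reg = 0xF56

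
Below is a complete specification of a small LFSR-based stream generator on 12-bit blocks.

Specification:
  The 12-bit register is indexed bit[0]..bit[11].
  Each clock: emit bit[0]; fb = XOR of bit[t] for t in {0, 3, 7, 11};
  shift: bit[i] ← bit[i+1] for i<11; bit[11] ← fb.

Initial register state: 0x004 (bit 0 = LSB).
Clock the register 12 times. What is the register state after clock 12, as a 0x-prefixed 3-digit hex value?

0xD7C

reg_0 = 0x004
clock 1: out=0, reg = 0x002
clock 2: out=0, reg = 0x001
clock 3: out=1, reg = 0x800
clock 4: out=0, reg = 0xC00
clock 5: out=0, reg = 0xE00
clock 6: out=0, reg = 0xF00
clock 7: out=0, reg = 0xF80
clock 8: out=0, reg = 0x7C0
clock 9: out=0, reg = 0xBE0
clock 10: out=0, reg = 0x5F0
clock 11: out=0, reg = 0xAF8
clock 12: out=0, reg = 0xD7C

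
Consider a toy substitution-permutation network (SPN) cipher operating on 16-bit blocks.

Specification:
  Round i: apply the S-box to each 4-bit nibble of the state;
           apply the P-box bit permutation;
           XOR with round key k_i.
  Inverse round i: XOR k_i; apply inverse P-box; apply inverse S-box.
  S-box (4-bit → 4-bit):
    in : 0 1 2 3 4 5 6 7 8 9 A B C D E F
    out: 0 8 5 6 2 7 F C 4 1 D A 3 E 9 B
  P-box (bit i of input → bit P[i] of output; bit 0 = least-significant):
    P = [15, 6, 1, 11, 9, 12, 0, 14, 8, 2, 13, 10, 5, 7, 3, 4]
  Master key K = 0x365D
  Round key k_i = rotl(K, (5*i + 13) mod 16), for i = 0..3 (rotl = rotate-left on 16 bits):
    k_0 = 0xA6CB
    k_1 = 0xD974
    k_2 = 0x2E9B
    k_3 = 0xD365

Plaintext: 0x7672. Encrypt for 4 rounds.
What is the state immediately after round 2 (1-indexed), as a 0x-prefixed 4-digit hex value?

s_0 = plaintext = 0x7672
s_1 = Round(s_0, k_0) = 0x43D4
s_2 = Round(s_1, k_1) = 0xA9B1
s_3 = Round(s_2, k_2) = 0x77A3
s_4 = Round(s_3, k_3) = 0xB53E

0xA9B1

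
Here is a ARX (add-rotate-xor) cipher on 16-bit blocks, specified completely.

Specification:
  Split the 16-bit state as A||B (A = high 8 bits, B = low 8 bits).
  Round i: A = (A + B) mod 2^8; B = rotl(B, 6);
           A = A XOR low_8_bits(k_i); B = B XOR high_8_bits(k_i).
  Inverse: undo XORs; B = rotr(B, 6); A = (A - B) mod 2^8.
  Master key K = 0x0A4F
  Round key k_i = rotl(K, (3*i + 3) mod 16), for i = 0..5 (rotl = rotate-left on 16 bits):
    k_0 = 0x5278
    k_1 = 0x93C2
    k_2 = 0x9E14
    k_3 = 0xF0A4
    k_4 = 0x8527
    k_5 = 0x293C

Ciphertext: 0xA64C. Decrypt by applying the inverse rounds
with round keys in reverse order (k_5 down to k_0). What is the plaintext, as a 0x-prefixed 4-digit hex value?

0xC367

s_0 = ciphertext = 0xA64C
s_1 = InvRound(s_0, k_5) = 0x0595
s_2 = InvRound(s_1, k_4) = 0xE240
s_3 = InvRound(s_2, k_3) = 0x84C2
s_4 = InvRound(s_3, k_2) = 0x1F71
s_5 = InvRound(s_4, k_1) = 0x528B
s_6 = InvRound(s_5, k_0) = 0xC367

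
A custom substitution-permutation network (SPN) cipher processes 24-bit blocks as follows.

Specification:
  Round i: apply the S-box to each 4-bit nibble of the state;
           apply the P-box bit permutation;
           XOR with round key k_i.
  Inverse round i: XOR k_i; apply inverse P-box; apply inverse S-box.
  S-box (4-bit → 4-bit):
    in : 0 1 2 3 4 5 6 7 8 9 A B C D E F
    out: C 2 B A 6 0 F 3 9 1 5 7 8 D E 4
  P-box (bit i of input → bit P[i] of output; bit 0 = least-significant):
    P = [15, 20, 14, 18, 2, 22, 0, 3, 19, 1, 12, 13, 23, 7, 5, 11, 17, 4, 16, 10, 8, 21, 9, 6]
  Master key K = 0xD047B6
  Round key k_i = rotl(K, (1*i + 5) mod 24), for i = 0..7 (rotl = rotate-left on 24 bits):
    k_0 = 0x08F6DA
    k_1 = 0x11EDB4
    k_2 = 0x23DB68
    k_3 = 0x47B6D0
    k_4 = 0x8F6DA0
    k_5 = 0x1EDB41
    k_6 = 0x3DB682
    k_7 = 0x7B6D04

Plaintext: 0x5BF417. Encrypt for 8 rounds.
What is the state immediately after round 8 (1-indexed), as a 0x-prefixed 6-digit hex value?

s_0 = plaintext = 0x5BF417
s_1 = Round(s_0, k_0) = 0x5B66E8
s_2 = Round(s_1, k_1) = 0xDE550F
s_3 = Round(s_2, k_2) = 0x229C31
s_4 = Round(s_3, k_3) = 0xB59388
s_5 = Round(s_4, k_4) = 0x2BCEAE
s_6 = Round(s_5, k_5) = 0x29A216
s_7 = Round(s_6, k_6) = 0xC357E0
s_8 = Round(s_7, k_7) = 0x37295F

0x37295F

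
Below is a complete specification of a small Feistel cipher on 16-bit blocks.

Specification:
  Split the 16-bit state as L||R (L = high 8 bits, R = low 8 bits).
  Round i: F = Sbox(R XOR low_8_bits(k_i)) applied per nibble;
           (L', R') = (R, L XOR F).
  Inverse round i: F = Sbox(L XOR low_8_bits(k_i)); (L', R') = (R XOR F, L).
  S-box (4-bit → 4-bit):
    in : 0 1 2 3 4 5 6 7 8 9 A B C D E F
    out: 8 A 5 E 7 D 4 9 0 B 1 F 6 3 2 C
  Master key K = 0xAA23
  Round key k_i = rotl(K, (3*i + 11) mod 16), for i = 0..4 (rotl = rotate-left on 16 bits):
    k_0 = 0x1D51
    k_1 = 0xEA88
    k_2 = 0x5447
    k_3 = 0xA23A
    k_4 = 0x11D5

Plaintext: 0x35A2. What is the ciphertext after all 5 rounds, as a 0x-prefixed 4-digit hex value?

0xEE8B

s_0 = plaintext = 0x35A2
s_1 = Round(s_0, k_0) = 0xA2FB
s_2 = Round(s_1, k_1) = 0xFB3C
s_3 = Round(s_2, k_2) = 0x3C64
s_4 = Round(s_3, k_3) = 0x64EE
s_5 = Round(s_4, k_4) = 0xEE8B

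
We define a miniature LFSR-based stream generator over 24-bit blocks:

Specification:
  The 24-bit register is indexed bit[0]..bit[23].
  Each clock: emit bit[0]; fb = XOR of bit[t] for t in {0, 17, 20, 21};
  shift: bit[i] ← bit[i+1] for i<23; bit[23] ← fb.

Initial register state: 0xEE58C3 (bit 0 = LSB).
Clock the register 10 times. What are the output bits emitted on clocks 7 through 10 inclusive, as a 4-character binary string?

reg_0 = 0xEE58C3
clock 1: out=1, reg = 0xF72C61
clock 2: out=1, reg = 0x7B9630
clock 3: out=0, reg = 0xBDCB18
clock 4: out=0, reg = 0x5EE58C
clock 5: out=0, reg = 0x2F72C6
clock 6: out=0, reg = 0x17B963
clock 7: out=1, reg = 0x8BDCB1
clock 8: out=1, reg = 0x45EE58
clock 9: out=0, reg = 0x22F72C
clock 10: out=0, reg = 0x117B96

1100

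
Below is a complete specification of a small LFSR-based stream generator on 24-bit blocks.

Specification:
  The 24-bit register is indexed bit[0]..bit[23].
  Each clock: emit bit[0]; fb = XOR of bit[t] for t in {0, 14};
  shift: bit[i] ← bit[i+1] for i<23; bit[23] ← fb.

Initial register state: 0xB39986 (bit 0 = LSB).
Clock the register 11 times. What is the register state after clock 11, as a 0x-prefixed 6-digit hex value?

0x691673

reg_0 = 0xB39986
clock 1: out=0, reg = 0x59CCC3
clock 2: out=1, reg = 0x2CE661
clock 3: out=1, reg = 0x167330
clock 4: out=0, reg = 0x8B3998
clock 5: out=0, reg = 0x459CCC
clock 6: out=0, reg = 0x22CE66
clock 7: out=0, reg = 0x916733
clock 8: out=1, reg = 0x48B399
clock 9: out=1, reg = 0xA459CC
clock 10: out=0, reg = 0xD22CE6
clock 11: out=0, reg = 0x691673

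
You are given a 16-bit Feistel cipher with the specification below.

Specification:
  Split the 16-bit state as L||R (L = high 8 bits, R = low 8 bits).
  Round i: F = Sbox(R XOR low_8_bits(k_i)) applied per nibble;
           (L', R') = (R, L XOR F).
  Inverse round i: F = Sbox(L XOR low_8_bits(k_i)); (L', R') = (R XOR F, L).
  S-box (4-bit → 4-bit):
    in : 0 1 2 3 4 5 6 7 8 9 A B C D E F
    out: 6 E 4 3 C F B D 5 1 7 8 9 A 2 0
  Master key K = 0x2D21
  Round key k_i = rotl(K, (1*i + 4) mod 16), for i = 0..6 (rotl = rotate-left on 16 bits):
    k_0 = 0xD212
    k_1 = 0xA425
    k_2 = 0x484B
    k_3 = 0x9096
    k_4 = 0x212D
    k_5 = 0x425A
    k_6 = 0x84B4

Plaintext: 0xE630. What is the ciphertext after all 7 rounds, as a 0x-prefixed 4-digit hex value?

s_0 = plaintext = 0xE630
s_1 = Round(s_0, k_0) = 0x30A2
s_2 = Round(s_1, k_1) = 0xA26D
s_3 = Round(s_2, k_2) = 0x6DE9
s_4 = Round(s_3, k_3) = 0xE9BD
s_5 = Round(s_4, k_4) = 0xBDFF
s_6 = Round(s_5, k_5) = 0xFFC2
s_7 = Round(s_6, k_6) = 0xC224

0xC224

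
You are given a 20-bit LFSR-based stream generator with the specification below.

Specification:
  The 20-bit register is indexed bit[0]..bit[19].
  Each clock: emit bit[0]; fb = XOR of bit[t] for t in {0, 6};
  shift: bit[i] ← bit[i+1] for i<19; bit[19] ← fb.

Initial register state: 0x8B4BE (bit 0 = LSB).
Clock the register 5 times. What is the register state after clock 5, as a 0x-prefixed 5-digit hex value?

0x645A5

reg_0 = 0x8B4BE
clock 1: out=0, reg = 0x45A5F
clock 2: out=1, reg = 0x22D2F
clock 3: out=1, reg = 0x91697
clock 4: out=1, reg = 0xC8B4B
clock 5: out=1, reg = 0x645A5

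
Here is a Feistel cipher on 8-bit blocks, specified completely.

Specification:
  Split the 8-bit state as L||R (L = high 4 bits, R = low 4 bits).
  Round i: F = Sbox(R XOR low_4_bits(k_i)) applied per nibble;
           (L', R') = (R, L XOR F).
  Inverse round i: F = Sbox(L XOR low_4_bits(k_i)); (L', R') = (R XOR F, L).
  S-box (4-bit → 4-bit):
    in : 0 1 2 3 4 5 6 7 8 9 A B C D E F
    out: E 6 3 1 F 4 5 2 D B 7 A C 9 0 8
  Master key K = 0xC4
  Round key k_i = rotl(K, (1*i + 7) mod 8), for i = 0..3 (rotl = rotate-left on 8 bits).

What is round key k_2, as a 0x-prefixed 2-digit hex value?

K = 0xC4
k_0 = rotl(K, (1*0+7) mod 8) = rotl(K, 7) = 0x62
k_1 = rotl(K, (1*1+7) mod 8) = rotl(K, 0) = 0xC4
k_2 = rotl(K, (1*2+7) mod 8) = rotl(K, 1) = 0x89

0x89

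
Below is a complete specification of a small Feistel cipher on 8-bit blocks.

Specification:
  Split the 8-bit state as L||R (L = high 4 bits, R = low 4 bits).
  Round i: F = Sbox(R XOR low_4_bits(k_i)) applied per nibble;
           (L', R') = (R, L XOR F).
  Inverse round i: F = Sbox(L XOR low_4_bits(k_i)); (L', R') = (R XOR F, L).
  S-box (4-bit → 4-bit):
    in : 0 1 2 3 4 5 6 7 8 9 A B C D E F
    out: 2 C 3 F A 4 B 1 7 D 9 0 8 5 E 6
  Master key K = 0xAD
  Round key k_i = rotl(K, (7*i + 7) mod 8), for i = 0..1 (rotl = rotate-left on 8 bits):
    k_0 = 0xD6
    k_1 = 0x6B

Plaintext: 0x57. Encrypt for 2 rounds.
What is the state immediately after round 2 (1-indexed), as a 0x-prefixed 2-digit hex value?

s_0 = plaintext = 0x57
s_1 = Round(s_0, k_0) = 0x79
s_2 = Round(s_1, k_1) = 0x94

0x94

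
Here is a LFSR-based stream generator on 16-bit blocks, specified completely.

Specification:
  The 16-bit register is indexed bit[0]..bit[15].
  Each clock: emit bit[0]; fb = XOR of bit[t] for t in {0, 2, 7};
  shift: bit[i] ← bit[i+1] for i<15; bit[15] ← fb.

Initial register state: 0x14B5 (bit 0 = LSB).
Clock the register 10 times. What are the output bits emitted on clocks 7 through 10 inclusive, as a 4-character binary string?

reg_0 = 0x14B5
clock 1: out=1, reg = 0x8A5A
clock 2: out=0, reg = 0x452D
clock 3: out=1, reg = 0x2296
clock 4: out=0, reg = 0x114B
clock 5: out=1, reg = 0x88A5
clock 6: out=1, reg = 0xC452
clock 7: out=0, reg = 0x6229
clock 8: out=1, reg = 0xB114
clock 9: out=0, reg = 0xD88A
clock 10: out=0, reg = 0xEC45

0100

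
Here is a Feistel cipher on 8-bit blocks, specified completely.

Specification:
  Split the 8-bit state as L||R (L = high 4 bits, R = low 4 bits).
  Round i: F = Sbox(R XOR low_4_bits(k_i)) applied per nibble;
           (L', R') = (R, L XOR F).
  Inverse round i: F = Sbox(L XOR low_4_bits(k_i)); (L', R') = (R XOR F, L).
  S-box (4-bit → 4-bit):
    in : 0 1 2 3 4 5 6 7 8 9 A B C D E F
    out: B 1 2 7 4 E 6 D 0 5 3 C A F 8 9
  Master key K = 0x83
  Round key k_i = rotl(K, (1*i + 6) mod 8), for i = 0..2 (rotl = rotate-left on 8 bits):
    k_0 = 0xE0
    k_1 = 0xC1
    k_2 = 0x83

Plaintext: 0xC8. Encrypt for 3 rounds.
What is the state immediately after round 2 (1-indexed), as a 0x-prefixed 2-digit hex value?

s_0 = plaintext = 0xC8
s_1 = Round(s_0, k_0) = 0x8C
s_2 = Round(s_1, k_1) = 0xC7
s_3 = Round(s_2, k_2) = 0x78

0xC7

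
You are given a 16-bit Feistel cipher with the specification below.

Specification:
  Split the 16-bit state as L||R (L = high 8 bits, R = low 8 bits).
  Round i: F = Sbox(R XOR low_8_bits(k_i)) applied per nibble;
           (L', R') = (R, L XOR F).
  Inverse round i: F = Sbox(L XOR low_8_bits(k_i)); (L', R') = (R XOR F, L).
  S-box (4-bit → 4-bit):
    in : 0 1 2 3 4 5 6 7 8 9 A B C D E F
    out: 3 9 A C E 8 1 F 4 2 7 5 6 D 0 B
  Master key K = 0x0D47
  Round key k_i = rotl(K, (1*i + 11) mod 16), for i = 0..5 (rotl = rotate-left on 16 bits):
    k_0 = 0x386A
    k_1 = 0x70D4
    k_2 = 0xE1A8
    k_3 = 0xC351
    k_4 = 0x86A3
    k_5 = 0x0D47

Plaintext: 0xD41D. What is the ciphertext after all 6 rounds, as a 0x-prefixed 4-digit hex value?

0x11C0

s_0 = plaintext = 0xD41D
s_1 = Round(s_0, k_0) = 0x1D2B
s_2 = Round(s_1, k_1) = 0x2BA6
s_3 = Round(s_2, k_2) = 0xA61B
s_4 = Round(s_3, k_3) = 0x1B41
s_5 = Round(s_4, k_4) = 0x4111
s_6 = Round(s_5, k_5) = 0x11C0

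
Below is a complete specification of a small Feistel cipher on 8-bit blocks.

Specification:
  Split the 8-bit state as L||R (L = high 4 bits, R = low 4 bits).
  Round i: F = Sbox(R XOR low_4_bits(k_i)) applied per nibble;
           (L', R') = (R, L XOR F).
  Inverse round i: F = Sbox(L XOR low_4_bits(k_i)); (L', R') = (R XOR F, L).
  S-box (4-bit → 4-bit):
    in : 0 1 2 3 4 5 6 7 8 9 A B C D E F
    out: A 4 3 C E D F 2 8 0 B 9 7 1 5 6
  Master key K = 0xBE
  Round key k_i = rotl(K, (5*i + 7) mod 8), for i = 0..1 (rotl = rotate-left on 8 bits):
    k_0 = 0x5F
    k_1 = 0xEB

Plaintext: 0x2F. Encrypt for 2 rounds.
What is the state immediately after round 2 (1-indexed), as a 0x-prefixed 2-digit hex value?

0x83

s_0 = plaintext = 0x2F
s_1 = Round(s_0, k_0) = 0xF8
s_2 = Round(s_1, k_1) = 0x83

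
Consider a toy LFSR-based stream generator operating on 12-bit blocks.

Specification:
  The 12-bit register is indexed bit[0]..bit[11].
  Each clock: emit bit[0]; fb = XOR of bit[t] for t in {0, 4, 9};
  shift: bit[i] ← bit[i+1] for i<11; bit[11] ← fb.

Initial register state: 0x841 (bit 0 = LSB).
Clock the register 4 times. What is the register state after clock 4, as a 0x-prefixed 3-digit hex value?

reg_0 = 0x841
clock 1: out=1, reg = 0xC20
clock 2: out=0, reg = 0x610
clock 3: out=0, reg = 0x308
clock 4: out=0, reg = 0x984

0x984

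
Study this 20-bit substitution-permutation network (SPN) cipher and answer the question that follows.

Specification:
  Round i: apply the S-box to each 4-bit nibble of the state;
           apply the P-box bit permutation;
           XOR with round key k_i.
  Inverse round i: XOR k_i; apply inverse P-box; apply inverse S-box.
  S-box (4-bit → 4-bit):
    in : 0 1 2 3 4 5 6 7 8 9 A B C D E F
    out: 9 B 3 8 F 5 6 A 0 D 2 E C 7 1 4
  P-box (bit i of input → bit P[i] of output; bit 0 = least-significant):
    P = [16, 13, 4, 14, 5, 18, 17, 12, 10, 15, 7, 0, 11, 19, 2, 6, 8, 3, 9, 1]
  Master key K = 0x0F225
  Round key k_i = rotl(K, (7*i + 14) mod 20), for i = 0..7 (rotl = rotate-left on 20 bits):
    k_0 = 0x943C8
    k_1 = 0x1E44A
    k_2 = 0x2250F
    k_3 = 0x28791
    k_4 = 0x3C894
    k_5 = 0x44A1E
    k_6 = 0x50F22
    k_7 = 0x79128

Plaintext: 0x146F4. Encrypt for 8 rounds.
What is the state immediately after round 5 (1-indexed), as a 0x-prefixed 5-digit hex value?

0xDA068

s_0 = plaintext = 0x146F4
s_1 = Round(s_0, k_0) = 0x2AA16
s_2 = Round(s_1, k_1) = 0xD5572
s_3 = Round(s_2, k_2) = 0x71A83
s_4 = Round(s_3, k_3) = 0xA4FDB
s_5 = Round(s_4, k_4) = 0xDA068
s_6 = Round(s_5, k_5) = 0xA4D17
s_7 = Round(s_6, k_6) = 0x9F3CE
s_8 = Round(s_7, k_7) = 0x4822F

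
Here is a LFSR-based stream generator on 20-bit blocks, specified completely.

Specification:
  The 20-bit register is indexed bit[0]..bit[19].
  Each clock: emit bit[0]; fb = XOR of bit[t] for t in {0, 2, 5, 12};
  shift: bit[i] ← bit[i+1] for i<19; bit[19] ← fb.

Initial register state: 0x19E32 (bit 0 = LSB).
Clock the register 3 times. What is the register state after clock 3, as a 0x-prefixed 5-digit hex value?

reg_0 = 0x19E32
clock 1: out=0, reg = 0x0CF19
clock 2: out=1, reg = 0x8678C
clock 3: out=0, reg = 0xC33C6

0xC33C6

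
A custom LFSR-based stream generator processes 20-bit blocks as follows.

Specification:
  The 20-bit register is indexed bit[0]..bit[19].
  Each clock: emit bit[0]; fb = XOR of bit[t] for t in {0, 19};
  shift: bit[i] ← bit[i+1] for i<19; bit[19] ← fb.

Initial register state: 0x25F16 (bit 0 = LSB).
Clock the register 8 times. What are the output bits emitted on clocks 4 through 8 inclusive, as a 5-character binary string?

01000

reg_0 = 0x25F16
clock 1: out=0, reg = 0x12F8B
clock 2: out=1, reg = 0x897C5
clock 3: out=1, reg = 0x44BE2
clock 4: out=0, reg = 0x225F1
clock 5: out=1, reg = 0x912F8
clock 6: out=0, reg = 0xC897C
clock 7: out=0, reg = 0xE44BE
clock 8: out=0, reg = 0xF225F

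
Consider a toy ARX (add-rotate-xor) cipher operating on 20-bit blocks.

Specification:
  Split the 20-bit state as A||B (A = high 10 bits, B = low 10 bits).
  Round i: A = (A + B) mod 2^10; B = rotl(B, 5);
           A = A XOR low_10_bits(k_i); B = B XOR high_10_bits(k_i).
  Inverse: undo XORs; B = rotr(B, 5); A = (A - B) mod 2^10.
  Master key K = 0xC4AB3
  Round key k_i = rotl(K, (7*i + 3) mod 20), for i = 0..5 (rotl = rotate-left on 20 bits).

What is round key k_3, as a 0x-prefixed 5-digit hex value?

0x4AB3C

K = 0xC4AB3
k_0 = rotl(K, (7*0+3) mod 20) = rotl(K, 3) = 0x2559E
k_1 = rotl(K, (7*1+3) mod 20) = rotl(K, 10) = 0xACF12
k_2 = rotl(K, (7*2+3) mod 20) = rotl(K, 17) = 0x78956
k_3 = rotl(K, (7*3+3) mod 20) = rotl(K, 4) = 0x4AB3C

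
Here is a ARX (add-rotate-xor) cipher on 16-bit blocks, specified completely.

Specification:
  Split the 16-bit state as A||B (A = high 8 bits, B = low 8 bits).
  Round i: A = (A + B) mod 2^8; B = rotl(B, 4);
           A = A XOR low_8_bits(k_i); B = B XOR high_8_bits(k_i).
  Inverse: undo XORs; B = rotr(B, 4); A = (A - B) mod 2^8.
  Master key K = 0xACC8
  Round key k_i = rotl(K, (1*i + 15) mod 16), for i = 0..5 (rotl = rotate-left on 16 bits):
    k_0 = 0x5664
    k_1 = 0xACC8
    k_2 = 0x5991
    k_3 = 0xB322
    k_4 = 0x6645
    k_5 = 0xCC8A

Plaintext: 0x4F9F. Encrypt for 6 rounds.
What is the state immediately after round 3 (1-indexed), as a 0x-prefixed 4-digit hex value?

0xD63C

s_0 = plaintext = 0x4F9F
s_1 = Round(s_0, k_0) = 0x8AAF
s_2 = Round(s_1, k_1) = 0xF156
s_3 = Round(s_2, k_2) = 0xD63C
s_4 = Round(s_3, k_3) = 0x3070
s_5 = Round(s_4, k_4) = 0xE561
s_6 = Round(s_5, k_5) = 0xCCDA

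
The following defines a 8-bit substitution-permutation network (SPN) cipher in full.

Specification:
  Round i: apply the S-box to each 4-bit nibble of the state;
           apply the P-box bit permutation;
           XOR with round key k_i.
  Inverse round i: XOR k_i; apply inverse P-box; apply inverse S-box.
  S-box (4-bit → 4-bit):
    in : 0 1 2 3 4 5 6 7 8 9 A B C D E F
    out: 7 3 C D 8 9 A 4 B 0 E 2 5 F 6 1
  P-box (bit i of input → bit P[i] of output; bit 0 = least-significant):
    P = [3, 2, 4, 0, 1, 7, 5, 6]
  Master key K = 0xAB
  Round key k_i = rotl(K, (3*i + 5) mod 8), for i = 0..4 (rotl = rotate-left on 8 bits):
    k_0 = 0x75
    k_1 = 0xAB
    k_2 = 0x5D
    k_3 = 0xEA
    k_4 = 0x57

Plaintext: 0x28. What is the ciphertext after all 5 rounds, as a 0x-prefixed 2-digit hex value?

0x4B

s_0 = plaintext = 0x28
s_1 = Round(s_0, k_0) = 0x18
s_2 = Round(s_1, k_1) = 0x24
s_3 = Round(s_2, k_2) = 0x3C
s_4 = Round(s_3, k_3) = 0x90
s_5 = Round(s_4, k_4) = 0x4B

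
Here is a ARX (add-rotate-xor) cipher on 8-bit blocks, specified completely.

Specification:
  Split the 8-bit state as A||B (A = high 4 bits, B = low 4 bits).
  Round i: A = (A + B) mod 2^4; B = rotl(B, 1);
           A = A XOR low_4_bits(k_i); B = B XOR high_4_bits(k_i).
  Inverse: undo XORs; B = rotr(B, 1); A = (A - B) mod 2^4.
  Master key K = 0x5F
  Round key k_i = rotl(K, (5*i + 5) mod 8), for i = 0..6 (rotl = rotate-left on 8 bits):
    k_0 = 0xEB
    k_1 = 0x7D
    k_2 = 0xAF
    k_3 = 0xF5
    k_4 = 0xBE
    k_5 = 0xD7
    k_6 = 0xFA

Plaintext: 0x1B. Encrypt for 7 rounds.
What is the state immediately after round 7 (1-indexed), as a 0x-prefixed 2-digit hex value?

0xB7

s_0 = plaintext = 0x1B
s_1 = Round(s_0, k_0) = 0x79
s_2 = Round(s_1, k_1) = 0xD4
s_3 = Round(s_2, k_2) = 0xE2
s_4 = Round(s_3, k_3) = 0x5B
s_5 = Round(s_4, k_4) = 0xEC
s_6 = Round(s_5, k_5) = 0xD4
s_7 = Round(s_6, k_6) = 0xB7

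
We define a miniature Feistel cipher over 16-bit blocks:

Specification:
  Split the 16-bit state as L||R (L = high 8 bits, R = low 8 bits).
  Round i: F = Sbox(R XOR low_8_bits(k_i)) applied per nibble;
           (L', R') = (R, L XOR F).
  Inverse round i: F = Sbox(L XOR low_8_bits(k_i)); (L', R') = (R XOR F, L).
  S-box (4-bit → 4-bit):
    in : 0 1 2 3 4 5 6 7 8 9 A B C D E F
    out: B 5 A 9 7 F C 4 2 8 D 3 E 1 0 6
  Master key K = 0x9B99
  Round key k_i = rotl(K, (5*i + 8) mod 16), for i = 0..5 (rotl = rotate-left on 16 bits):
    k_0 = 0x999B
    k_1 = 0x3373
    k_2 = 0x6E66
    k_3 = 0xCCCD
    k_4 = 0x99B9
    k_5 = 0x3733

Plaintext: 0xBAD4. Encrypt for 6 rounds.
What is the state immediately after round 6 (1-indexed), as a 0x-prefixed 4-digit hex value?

s_0 = plaintext = 0xBAD4
s_1 = Round(s_0, k_0) = 0xD4CC
s_2 = Round(s_1, k_1) = 0xCCE2
s_3 = Round(s_2, k_2) = 0xE2EB
s_4 = Round(s_3, k_3) = 0xEB4E
s_5 = Round(s_4, k_4) = 0x4E8F
s_6 = Round(s_5, k_5) = 0x8F70

0x8F70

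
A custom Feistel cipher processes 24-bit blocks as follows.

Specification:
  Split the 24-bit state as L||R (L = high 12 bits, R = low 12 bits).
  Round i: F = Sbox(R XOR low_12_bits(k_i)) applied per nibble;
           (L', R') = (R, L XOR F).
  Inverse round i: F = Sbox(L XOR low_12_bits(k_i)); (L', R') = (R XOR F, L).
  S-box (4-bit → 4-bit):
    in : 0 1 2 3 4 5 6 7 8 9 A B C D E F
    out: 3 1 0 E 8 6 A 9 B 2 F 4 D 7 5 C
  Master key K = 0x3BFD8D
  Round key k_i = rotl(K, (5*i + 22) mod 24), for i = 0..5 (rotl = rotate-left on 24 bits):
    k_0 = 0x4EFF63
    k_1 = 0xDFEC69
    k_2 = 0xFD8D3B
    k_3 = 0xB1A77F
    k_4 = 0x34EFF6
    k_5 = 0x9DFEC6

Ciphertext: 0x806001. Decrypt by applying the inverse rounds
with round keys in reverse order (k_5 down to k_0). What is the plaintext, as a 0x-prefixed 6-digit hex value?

0x4C208E

s_0 = ciphertext = 0x806001
s_1 = InvRound(s_0, k_5) = 0xAD2806
s_2 = InvRound(s_1, k_4) = 0xE0EAD2
s_3 = InvRound(s_2, k_3) = 0x843E0E
s_4 = InvRound(s_3, k_2) = 0x895843
s_5 = InvRound(s_4, k_1) = 0x08E895
s_6 = InvRound(s_5, k_0) = 0x4C208E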